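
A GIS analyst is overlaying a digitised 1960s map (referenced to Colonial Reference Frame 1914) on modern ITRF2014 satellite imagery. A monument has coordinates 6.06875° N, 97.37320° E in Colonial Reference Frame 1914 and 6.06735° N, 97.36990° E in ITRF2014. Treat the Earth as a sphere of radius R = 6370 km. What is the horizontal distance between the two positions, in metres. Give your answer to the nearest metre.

Δφ = 6.06735° − 6.06875° = -0.00140°; Δλ = 97.36990° − 97.37320° = -0.00330°.
1° along a meridian = πR/180 = 111177 m.
ΔN = Δφ × 111177 = -155.6 m; ΔE = Δλ × 111177 × cos(6.06875°) = -0.00330 × 111177 × 0.994396 = -364.8 m.
Distance = √(ΔE² + ΔN²) = √((-364.8)² + (-155.6)²) = 396.6 m.

397 m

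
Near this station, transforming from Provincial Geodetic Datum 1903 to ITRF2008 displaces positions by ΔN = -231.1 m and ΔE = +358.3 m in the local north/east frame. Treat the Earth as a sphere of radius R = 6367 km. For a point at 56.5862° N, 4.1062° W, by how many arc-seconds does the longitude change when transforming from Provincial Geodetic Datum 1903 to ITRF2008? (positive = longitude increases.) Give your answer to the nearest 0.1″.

Δλ = 21.1″

At latitude 56.5862°, cos φ = 0.550682.
One radian of longitude at latitude φ spans R cos φ, so Δλ = ΔE / (R cos φ) = 358.3 / (6367000 × 0.550682) = 1.0219e-04 rad = 21.078″.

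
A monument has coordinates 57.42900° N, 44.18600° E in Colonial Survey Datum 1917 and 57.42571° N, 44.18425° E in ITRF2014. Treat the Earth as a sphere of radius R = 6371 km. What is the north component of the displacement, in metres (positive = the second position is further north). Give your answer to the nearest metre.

ΔN = -366 m

Δφ = 57.42571° − 57.42900° = -0.00329°; Δλ = 44.18425° − 44.18600° = -0.00175°.
1° along a meridian = πR/180 = 111195 m.
ΔN = Δφ × 111195 = -365.8 m; ΔE = Δλ × 111195 × cos(57.42900°) = -0.00175 × 111195 × 0.538344 = -104.8 m.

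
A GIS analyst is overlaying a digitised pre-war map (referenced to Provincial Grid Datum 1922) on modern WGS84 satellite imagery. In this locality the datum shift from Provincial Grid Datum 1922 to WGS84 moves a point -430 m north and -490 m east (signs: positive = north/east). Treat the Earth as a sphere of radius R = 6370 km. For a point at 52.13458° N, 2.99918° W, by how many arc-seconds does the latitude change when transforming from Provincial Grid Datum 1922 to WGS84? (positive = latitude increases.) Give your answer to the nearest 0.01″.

Δφ = -13.92″

On a sphere of radius R, 1 rad of latitude = R, so Δφ = ΔN / R = -430.0 / 6370000 = -6.7504e-05 rad = -13.924″.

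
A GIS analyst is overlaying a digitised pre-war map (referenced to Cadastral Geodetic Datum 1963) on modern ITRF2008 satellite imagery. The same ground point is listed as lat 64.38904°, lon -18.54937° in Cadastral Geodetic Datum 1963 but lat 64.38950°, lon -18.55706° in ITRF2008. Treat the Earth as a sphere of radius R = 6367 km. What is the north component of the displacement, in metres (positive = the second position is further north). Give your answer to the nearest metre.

Δφ = 64.38950° − 64.38904° = +0.00046°; Δλ = -18.55706° − -18.54937° = -0.00769°.
1° along a meridian = πR/180 = 111125 m.
ΔN = Δφ × 111125 = 51.1 m; ΔE = Δλ × 111125 × cos(64.38904°) = -0.00769 × 111125 × 0.432258 = -369.4 m.

ΔN = 51 m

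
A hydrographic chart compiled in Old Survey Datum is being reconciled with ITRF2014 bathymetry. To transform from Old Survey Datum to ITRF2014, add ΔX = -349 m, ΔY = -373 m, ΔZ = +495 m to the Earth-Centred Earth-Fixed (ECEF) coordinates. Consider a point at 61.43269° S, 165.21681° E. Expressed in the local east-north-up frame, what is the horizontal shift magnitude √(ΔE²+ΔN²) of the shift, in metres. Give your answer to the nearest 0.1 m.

635.8 m

The local east axis at (φ, λ) is (−sin λ, cos λ, 0), so ΔE = −sin(165.21681°)·(-349) + cos(165.21681°)·(-373) = 449.70 m.
The local north axis is (−sin φ cos λ, −sin φ sin λ, cos φ), giving ΔN = 296.365 − 83.588 + 236.704 = 449.48 m.
Horizontal magnitude = √(ΔE² + ΔN²) = √(449.70² + 449.48²) = 635.82 m.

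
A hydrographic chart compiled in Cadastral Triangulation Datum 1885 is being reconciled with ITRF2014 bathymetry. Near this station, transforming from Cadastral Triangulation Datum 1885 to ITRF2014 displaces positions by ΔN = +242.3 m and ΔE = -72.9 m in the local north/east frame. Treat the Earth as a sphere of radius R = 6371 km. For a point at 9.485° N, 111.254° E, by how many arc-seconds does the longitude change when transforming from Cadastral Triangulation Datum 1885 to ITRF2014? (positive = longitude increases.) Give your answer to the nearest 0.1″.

At latitude 9.485°, cos φ = 0.986329.
One radian of longitude at latitude φ spans R cos φ, so Δλ = ΔE / (R cos φ) = -72.9 / (6371000 × 0.986329) = -1.1601e-05 rad = -2.393″.

Δλ = -2.4″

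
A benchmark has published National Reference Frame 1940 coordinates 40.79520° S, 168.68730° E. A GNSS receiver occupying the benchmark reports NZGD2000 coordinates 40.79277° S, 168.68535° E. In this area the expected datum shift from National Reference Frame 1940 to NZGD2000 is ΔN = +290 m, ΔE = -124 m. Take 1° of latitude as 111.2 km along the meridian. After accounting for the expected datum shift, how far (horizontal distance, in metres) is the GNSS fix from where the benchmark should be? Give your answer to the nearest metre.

Observed coordinate differences: Δφ = +0.00243°, Δλ = -0.00195°.
Converting to metres (1° lat = 111200 m, cos φ = 0.757050): observed ΔN = 270.2 m, observed ΔE = -164.2 m.
Subtracting the expected shift leaves a residual of 270.2 − (290) = -19.8 m north and -164.2 − (-124) = -40.2 m east.
Residual distance = √((-19.8)² + (-40.2)²) = 44.8 m.

45 m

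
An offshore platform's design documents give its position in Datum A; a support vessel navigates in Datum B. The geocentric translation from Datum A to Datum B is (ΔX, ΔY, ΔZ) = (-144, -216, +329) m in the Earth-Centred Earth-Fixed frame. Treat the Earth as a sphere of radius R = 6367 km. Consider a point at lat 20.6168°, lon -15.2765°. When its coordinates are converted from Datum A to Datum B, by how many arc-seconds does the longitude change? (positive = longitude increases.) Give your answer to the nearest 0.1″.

Δλ = -8.5″

sin φ = 0.352116, cos φ = 0.935956, sin λ = -0.263477, cos λ = 0.964666.
East component: ΔE = −sin λ·ΔX + cos λ·ΔY = −(-0.263477)(-144) + (0.964666)(-216) = -246.31 m.
1° of latitude spans πR/180 = 111125 m; at latitude φ, 1° of longitude spans that × cos φ = 104008.3 m, so Δλ = -246.31 / 104008.3 × 3600 = -8.525″.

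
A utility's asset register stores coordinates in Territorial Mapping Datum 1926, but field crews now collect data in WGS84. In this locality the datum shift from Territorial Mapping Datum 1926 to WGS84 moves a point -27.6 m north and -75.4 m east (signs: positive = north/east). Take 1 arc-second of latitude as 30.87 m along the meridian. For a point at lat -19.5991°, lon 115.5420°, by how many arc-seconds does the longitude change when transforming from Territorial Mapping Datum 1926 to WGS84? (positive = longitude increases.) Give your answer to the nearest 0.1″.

At latitude -19.5991°, cos φ = 0.942063.
1″ of longitude at this latitude = 30.87 × cos φ = 29.0815 m, so Δλ = -75.4 / 29.0815 = -2.593″.

Δλ = -2.6″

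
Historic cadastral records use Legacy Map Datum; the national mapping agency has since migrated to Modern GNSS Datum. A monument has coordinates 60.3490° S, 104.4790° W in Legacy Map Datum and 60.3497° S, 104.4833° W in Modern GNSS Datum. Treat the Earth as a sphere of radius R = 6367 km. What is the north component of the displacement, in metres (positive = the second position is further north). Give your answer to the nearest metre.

ΔN = -78 m

Δφ = -60.3497° − -60.3490° = -0.0007°; Δλ = -104.4833° − -104.4790° = -0.0043°.
1° along a meridian = πR/180 = 111125 m.
ΔN = Δφ × 111125 = -77.8 m; ΔE = Δλ × 111125 × cos(-60.3490°) = -0.0043 × 111125 × 0.494716 = -236.4 m.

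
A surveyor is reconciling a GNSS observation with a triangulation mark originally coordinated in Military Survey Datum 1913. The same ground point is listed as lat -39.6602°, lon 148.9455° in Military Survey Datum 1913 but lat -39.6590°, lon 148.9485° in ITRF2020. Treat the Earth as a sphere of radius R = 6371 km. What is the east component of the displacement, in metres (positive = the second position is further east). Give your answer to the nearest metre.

Δφ = -39.6590° − -39.6602° = +0.0012°; Δλ = 148.9485° − 148.9455° = +0.0030°.
1° along a meridian = πR/180 = 111195 m.
ΔN = Δφ × 111195 = 133.4 m; ΔE = Δλ × 111195 × cos(-39.6602°) = +0.0030 × 111195 × 0.769843 = 256.8 m.

ΔE = 257 m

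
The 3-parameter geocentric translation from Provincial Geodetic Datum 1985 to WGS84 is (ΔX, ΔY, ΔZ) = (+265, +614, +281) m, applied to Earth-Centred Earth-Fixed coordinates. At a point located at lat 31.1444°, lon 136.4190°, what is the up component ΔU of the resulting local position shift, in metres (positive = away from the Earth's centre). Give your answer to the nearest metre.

ΔU = 343 m

At φ = 31.1444°, λ = 136.4190°: sin φ = 0.517197, cos φ = 0.855867, sin λ = 0.689379, cos λ = -0.724401.
ΔU = cos φ cos λ·ΔX + cos φ sin λ·ΔY + sin φ·ΔZ = (0.855867)(-0.724401)(265) + (0.855867)(0.689379)(614) + (0.517197)(281) = 343.31 m.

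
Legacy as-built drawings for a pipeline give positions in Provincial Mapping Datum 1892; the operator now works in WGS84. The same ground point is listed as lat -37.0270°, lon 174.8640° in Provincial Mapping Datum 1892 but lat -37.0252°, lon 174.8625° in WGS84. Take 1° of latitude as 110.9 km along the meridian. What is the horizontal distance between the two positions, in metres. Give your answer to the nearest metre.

240 m

Δφ = -37.0252° − -37.0270° = +0.0018°; Δλ = 174.8625° − 174.8640° = -0.0015°.
ΔN = Δφ × 110900 = 199.6 m; ΔE = Δλ × 110900 × cos(-37.0270°) = -0.0015 × 110900 × 0.798352 = -132.8 m.
Distance = √(ΔE² + ΔN²) = √((-132.8)² + 199.6²) = 239.8 m.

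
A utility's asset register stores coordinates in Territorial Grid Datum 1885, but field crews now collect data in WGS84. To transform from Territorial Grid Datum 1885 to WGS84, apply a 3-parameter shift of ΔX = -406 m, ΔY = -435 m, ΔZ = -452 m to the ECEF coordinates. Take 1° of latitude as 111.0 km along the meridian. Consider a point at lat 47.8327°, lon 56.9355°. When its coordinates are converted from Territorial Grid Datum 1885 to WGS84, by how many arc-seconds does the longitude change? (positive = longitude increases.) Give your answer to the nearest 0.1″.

Δλ = 5.0″

sin φ = 0.741188, cos φ = 0.671298, sin λ = 0.838057, cos λ = 0.545583.
East component: ΔE = −sin λ·ΔX + cos λ·ΔY = −(0.838057)(-406) + (0.545583)(-435) = 102.92 m.
1° of latitude spans 111000 m; at latitude φ, 1° of longitude spans that × cos φ = 74514.0 m, so Δλ = 102.92 / 74514.0 × 3600 = 4.973″.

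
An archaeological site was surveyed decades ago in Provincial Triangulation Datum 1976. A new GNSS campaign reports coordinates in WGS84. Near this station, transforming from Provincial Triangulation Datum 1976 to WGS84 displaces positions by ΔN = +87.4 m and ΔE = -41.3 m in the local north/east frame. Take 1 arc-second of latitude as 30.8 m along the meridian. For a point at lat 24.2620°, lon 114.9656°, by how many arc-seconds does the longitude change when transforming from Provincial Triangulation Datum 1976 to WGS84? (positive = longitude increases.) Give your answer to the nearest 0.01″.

At latitude 24.2620°, cos φ = 0.911676.
1″ of longitude at this latitude = 30.80 × cos φ = 28.0796 m, so Δλ = -41.3 / 28.0796 = -1.471″.

Δλ = -1.47″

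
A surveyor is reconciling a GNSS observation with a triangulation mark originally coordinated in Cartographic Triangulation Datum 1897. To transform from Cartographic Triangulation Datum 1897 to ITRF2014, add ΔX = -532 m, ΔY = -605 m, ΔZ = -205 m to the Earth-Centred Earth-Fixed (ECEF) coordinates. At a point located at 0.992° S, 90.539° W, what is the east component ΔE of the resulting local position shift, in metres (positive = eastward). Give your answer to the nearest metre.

The local east axis at (φ, λ) is (−sin λ, cos λ, 0), so ΔE = −sin(-90.539°)·(-532) + cos(-90.539°)·(-605) = -526.29 m.

ΔE = -526 m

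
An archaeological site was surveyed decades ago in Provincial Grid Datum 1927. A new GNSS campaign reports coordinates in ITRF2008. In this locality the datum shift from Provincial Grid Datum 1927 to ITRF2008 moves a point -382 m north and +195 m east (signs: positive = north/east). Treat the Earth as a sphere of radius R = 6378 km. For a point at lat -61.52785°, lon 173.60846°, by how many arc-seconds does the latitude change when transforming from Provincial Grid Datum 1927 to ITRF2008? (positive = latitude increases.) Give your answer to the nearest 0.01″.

Δφ = -12.35″

On a sphere of radius R, 1 rad of latitude = R, so Δφ = ΔN / R = -382.0 / 6378000 = -5.9893e-05 rad = -12.354″.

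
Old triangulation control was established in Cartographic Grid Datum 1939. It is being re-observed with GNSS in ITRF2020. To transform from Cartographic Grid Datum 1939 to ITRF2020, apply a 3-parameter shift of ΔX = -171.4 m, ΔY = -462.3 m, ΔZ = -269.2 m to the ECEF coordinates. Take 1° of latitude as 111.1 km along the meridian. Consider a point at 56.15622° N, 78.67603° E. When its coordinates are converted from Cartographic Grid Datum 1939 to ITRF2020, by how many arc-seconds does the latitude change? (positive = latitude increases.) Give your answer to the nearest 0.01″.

Δφ = 8.25″

sin φ = 0.830559, cos φ = 0.556930, sin λ = 0.980533, cos λ = 0.196356.
North component: ΔN = −sin φ cos λ·ΔX − sin φ sin λ·ΔY + cos φ·ΔZ = −(0.830559)(0.196356)(-171.4) − (0.830559)(0.980533)(-462.3) + (0.556930)(-269.2) = 254.52 m.
1° of latitude spans 111100 m, so Δφ = 254.52 / 111100 × 3600 = 8.247″.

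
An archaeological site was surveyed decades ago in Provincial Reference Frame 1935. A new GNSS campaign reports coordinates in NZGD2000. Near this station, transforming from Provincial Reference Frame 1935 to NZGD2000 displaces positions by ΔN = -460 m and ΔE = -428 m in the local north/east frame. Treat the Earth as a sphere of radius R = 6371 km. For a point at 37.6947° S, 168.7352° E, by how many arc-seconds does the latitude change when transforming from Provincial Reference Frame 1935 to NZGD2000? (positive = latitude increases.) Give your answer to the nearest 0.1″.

Δφ = -14.9″

On a sphere of radius R, 1 rad of latitude = R, so Δφ = ΔN / R = -460.0 / 6371000 = -7.2202e-05 rad = -14.893″.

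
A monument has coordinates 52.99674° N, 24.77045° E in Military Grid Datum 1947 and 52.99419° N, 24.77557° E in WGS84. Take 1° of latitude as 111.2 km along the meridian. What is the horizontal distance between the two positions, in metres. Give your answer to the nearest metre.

Δφ = 52.99419° − 52.99674° = -0.00255°; Δλ = 24.77557° − 24.77045° = +0.00512°.
ΔN = Δφ × 111200 = -283.6 m; ΔE = Δλ × 111200 × cos(52.99674°) = +0.00512 × 111200 × 0.601860 = 342.7 m.
Distance = √(ΔE² + ΔN²) = √(342.7² + (-283.6)²) = 444.8 m.

445 m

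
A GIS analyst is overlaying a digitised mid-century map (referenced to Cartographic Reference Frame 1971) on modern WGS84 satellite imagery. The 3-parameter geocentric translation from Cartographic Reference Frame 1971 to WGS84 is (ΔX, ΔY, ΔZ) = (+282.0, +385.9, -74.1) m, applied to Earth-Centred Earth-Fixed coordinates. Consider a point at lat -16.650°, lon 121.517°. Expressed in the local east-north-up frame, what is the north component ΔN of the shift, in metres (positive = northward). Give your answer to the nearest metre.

The local north axis is (−sin φ cos λ, −sin φ sin λ, cos φ), giving ΔN = -42.238 + 94.259 − 70.993 = -18.97 m.

ΔN = -19 m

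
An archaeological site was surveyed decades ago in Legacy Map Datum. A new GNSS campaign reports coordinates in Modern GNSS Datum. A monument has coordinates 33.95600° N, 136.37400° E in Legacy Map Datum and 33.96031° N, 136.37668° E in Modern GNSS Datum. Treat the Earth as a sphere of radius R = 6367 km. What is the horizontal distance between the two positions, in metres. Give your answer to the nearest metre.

Δφ = 33.96031° − 33.95600° = +0.00431°; Δλ = 136.37668° − 136.37400° = +0.00268°.
1° along a meridian = πR/180 = 111125 m.
ΔN = Δφ × 111125 = 478.9 m; ΔE = Δλ × 111125 × cos(33.95600°) = +0.00268 × 111125 × 0.829467 = 247.0 m.
Distance = √(ΔE² + ΔN²) = √(247.0² + 478.9²) = 538.9 m.

539 m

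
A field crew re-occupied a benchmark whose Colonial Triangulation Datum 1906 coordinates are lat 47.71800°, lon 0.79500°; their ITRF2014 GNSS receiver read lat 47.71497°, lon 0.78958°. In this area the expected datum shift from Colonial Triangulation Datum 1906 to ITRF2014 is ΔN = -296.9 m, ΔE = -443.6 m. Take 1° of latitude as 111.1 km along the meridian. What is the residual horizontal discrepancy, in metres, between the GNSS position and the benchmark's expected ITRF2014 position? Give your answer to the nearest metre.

55 m

Observed coordinate differences: Δφ = -0.00303°, Δλ = -0.00542°.
Converting to metres (1° lat = 111100 m, cos φ = 0.672780): observed ΔN = -336.6 m, observed ΔE = -405.1 m.
Subtracting the expected shift leaves a residual of -336.6 − (-296.9) = -39.7 m north and -405.1 − (-443.6) = 38.5 m east.
Residual distance = √((-39.7)² + 38.5²) = 55.3 m.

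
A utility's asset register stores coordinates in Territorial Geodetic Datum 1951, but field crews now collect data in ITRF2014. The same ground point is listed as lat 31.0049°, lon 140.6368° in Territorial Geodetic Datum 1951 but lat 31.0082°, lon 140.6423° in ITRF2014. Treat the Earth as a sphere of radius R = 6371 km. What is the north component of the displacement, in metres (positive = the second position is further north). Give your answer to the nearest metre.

Δφ = 31.0082° − 31.0049° = +0.0033°; Δλ = 140.6423° − 140.6368° = +0.0055°.
1° along a meridian = πR/180 = 111195 m.
ΔN = Δφ × 111195 = 366.9 m; ΔE = Δλ × 111195 × cos(31.0049°) = +0.0055 × 111195 × 0.857123 = 524.2 m.

ΔN = 367 m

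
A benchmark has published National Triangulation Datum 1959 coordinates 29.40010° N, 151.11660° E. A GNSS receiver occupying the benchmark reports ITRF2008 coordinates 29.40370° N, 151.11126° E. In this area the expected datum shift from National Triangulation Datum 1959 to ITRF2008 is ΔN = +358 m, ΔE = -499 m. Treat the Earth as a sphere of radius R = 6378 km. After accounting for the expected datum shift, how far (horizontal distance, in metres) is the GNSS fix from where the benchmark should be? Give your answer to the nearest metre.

47 m

Observed coordinate differences: Δφ = +0.00360°, Δλ = -0.00534°.
Converting to metres (1° lat = 111317 m, cos φ = 0.871213): observed ΔN = 400.7 m, observed ΔE = -517.9 m.
Subtracting the expected shift leaves a residual of 400.7 − (358) = 42.7 m north and -517.9 − (-499) = -18.9 m east.
Residual distance = √(42.7² + (-18.9)²) = 46.7 m.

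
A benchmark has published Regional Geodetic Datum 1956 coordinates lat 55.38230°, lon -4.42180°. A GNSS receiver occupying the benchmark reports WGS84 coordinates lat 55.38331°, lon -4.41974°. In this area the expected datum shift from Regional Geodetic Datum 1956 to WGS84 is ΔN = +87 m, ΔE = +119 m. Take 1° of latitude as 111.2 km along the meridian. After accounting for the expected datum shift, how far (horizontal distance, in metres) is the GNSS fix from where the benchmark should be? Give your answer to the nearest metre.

Observed coordinate differences: Δφ = +0.00101°, Δλ = +0.00206°.
Converting to metres (1° lat = 111200 m, cos φ = 0.568098): observed ΔN = 112.3 m, observed ΔE = 130.1 m.
Subtracting the expected shift leaves a residual of 112.3 − (87) = 25.3 m north and 130.1 − (119) = 11.1 m east.
Residual distance = √(25.3² + 11.1²) = 27.7 m.

28 m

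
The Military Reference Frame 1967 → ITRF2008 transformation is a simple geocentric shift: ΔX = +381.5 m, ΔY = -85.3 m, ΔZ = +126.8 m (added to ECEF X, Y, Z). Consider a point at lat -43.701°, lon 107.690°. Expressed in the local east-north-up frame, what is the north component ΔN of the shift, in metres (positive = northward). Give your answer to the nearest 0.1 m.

ΔN = -44.6 m

The local north axis is (−sin φ cos λ, −sin φ sin λ, cos φ), giving ΔN = -80.092 − 56.147 + 91.671 = -44.57 m.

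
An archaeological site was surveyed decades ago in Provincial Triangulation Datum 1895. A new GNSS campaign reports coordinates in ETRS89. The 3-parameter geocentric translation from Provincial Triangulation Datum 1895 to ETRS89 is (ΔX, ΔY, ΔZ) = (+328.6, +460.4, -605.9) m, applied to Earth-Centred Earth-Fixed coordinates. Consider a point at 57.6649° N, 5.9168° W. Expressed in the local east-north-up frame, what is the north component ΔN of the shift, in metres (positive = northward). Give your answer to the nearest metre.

ΔN = -560 m

The local north axis is (−sin φ cos λ, −sin φ sin λ, cos φ), giving ΔN = -276.166 + 40.101 − 324.078 = -560.14 m.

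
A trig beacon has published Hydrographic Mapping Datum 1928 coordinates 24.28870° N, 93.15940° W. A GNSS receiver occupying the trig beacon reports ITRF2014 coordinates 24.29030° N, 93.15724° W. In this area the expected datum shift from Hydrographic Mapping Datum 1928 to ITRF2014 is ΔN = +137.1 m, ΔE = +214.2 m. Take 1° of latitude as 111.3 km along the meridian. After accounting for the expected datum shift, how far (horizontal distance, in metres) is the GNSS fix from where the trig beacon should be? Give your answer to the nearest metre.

41 m

Observed coordinate differences: Δφ = +0.00160°, Δλ = +0.00216°.
Converting to metres (1° lat = 111300 m, cos φ = 0.911484): observed ΔN = 178.1 m, observed ΔE = 219.1 m.
Subtracting the expected shift leaves a residual of 178.1 − (137.1) = 41.0 m north and 219.1 − (214.2) = 4.9 m east.
Residual distance = √(41.0² + 4.9²) = 41.3 m.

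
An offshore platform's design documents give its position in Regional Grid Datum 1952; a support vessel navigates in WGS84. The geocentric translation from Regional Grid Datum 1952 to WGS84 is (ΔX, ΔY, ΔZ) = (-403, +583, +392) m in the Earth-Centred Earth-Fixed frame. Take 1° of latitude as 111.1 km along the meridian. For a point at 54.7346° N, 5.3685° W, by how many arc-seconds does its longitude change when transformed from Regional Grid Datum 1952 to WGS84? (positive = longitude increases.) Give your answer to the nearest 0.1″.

Δλ = 30.5″

sin φ = 0.816486, cos φ = 0.577365, sin λ = -0.093561, cos λ = 0.995614.
East component: ΔE = −sin λ·ΔX + cos λ·ΔY = −(-0.093561)(-403) + (0.995614)(583) = 542.74 m.
1° of latitude spans 111100 m; at latitude φ, 1° of longitude spans that × cos φ = 64145.2 m, so Δλ = 542.74 / 64145.2 × 3600 = 30.460″.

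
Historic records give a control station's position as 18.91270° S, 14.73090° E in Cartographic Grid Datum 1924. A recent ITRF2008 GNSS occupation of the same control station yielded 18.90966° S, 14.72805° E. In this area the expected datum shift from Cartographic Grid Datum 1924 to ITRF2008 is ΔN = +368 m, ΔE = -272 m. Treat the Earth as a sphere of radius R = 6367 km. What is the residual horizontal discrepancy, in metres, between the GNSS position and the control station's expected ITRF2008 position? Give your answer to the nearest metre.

Observed coordinate differences: Δφ = +0.00304°, Δλ = -0.00285°.
Converting to metres (1° lat = 111125 m, cos φ = 0.946014): observed ΔN = 337.8 m, observed ΔE = -299.6 m.
Subtracting the expected shift leaves a residual of 337.8 − (368) = -30.2 m north and -299.6 − (-272) = -27.6 m east.
Residual distance = √((-30.2)² + (-27.6)²) = 40.9 m.

41 m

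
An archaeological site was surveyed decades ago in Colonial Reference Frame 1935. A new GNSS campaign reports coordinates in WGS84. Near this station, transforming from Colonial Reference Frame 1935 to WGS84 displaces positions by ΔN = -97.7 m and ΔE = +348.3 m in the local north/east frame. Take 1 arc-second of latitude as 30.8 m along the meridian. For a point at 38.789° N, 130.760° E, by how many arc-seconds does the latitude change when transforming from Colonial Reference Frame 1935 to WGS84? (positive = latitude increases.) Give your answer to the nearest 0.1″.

1″ of latitude = 30.80 m, so Δφ = -97.7 / 30.80 = -3.172″.

Δφ = -3.2″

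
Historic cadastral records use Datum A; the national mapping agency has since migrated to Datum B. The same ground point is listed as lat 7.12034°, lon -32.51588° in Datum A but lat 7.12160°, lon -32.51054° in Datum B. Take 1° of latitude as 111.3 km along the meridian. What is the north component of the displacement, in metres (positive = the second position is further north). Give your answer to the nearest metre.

Δφ = 7.12160° − 7.12034° = +0.00126°; Δλ = -32.51054° − -32.51588° = +0.00534°.
ΔN = Δφ × 111300 = 140.2 m; ΔE = Δλ × 111300 × cos(7.12034°) = +0.00534 × 111300 × 0.992288 = 589.8 m.

ΔN = 140 m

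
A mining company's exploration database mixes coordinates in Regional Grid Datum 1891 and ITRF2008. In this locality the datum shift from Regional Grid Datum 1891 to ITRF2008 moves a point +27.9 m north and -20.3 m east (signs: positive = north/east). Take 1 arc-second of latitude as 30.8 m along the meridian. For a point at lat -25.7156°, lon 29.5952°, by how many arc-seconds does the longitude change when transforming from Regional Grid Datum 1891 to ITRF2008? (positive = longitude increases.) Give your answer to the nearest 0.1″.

Δλ = -0.7″

At latitude -25.7156°, cos φ = 0.900959.
1″ of longitude at this latitude = 30.80 × cos φ = 27.7495 m, so Δλ = -20.3 / 27.7495 = -0.732″.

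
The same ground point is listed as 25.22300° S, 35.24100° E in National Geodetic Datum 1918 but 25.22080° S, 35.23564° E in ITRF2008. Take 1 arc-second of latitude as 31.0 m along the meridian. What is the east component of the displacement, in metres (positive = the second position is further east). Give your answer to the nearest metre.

ΔE = -541 m

Δφ = -25.22080° − -25.22300° = +0.00220°; Δλ = 35.23564° − 35.24100° = -0.00536°.
1° of latitude = 3600 × 31.00 = 111600 m.
ΔN = Δφ × 111600 = 245.5 m; ΔE = Δλ × 111600 × cos(-25.22300°) = -0.00536 × 111600 × 0.904656 = -541.1 m.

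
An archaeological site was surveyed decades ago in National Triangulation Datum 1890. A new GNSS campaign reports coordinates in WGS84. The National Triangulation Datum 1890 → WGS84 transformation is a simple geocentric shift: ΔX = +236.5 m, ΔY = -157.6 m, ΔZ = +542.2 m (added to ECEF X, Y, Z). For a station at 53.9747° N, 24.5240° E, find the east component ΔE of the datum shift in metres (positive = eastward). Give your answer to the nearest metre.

The local east axis at (φ, λ) is (−sin λ, cos λ, 0), so ΔE = −sin(24.5240°)·236.5 + cos(24.5240°)·(-157.6) = -241.55 m.

ΔE = -242 m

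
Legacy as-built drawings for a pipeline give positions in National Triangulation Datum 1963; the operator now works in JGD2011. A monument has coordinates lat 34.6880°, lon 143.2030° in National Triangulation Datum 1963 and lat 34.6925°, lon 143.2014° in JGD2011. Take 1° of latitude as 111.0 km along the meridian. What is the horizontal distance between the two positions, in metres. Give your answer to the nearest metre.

Δφ = 34.6925° − 34.6880° = +0.0045°; Δλ = 143.2014° − 143.2030° = -0.0016°.
ΔN = Δφ × 111000 = 499.5 m; ΔE = Δλ × 111000 × cos(34.6880°) = -0.0016 × 111000 × 0.822263 = -146.0 m.
Distance = √(ΔE² + ΔN²) = √((-146.0)² + 499.5²) = 520.4 m.

520 m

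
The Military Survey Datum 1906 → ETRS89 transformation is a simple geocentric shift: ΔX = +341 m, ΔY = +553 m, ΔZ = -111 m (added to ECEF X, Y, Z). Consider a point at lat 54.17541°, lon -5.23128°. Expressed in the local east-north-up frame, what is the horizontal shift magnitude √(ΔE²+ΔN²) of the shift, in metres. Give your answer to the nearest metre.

At φ = 54.17541°, λ = -5.23128°: sin φ = 0.810813, cos φ = 0.585306, sin λ = -0.091176, cos λ = 0.995835.
ΔE = −sin λ·ΔX + cos λ·ΔY = −(-0.091176)·(341) + (0.995835)·(553) = 581.79 m.
ΔN = −sin φ cos λ·ΔX − sin φ sin λ·ΔY + cos φ·ΔZ = −(0.810813)(0.995835)(341) − (0.810813)(-0.091176)(553) + (0.585306)(-111) = -299.42 m.
Horizontal magnitude = √(ΔE² + ΔN²) = √(581.79² + (-299.42)²) = 654.32 m.

654 m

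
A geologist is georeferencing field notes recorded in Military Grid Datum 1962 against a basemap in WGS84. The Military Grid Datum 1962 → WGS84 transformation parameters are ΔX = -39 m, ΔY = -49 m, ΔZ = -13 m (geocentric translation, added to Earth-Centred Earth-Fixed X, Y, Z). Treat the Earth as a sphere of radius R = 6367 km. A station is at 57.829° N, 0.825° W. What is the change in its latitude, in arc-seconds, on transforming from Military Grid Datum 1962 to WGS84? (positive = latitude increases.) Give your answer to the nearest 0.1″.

sin φ = 0.846463, cos φ = 0.532448, sin λ = -0.014398, cos λ = 0.999896.
North component: ΔN = −sin φ cos λ·ΔX − sin φ sin λ·ΔY + cos φ·ΔZ = −(0.846463)(0.999896)(-39) − (0.846463)(-0.014398)(-49) + (0.532448)(-13) = 25.49 m.
1° of latitude spans πR/180 = 111125 m, so Δφ = 25.49 / 111125 × 3600 = 0.826″.

Δφ = 0.8″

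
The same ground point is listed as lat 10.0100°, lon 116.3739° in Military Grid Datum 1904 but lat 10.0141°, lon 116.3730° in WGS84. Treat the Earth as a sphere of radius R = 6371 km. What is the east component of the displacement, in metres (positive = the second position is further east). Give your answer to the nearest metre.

ΔE = -99 m

Δφ = 10.0141° − 10.0100° = +0.0041°; Δλ = 116.3730° − 116.3739° = -0.0009°.
1° along a meridian = πR/180 = 111195 m.
ΔN = Δφ × 111195 = 455.9 m; ΔE = Δλ × 111195 × cos(10.0100°) = -0.0009 × 111195 × 0.984777 = -98.6 m.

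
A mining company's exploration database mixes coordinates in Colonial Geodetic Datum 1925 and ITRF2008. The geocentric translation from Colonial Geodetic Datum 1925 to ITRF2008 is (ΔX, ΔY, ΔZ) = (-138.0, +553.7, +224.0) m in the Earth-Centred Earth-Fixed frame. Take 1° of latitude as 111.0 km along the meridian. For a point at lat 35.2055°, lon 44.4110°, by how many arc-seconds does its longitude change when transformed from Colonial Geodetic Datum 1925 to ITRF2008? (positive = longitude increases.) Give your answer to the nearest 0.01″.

Δλ = 19.53″

sin φ = 0.576511, cos φ = 0.817090, sin λ = 0.699800, cos λ = 0.714338.
East component: ΔE = −sin λ·ΔX + cos λ·ΔY = −(0.699800)(-138.0) + (0.714338)(553.7) = 492.10 m.
1° of latitude spans 111000 m; at latitude φ, 1° of longitude spans that × cos φ = 90696.9 m, so Δλ = 492.10 / 90696.9 × 3600 = 19.533″.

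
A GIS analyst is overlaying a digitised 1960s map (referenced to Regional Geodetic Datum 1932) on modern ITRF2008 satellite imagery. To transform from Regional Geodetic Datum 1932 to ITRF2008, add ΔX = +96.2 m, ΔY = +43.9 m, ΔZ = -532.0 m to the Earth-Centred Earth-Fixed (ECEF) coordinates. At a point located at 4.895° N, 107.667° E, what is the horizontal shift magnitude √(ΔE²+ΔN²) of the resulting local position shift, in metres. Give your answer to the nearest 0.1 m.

541.4 m

At φ = 4.895°, λ = 107.667°: sin φ = 0.085330, cos φ = 0.996353, sin λ = 0.952836, cos λ = -0.303484.
ΔE = −sin λ·ΔX + cos λ·ΔY = −(0.952836)·(96.2) + (-0.303484)·(43.9) = -104.99 m.
ΔN = −sin φ cos λ·ΔX − sin φ sin λ·ΔY + cos φ·ΔZ = −(0.085330)(-0.303484)(96.2) − (0.085330)(0.952836)(43.9) + (0.996353)(-532.0) = -531.14 m.
Horizontal magnitude = √(ΔE² + ΔN²) = √((-104.99)² + (-531.14)²) = 541.41 m.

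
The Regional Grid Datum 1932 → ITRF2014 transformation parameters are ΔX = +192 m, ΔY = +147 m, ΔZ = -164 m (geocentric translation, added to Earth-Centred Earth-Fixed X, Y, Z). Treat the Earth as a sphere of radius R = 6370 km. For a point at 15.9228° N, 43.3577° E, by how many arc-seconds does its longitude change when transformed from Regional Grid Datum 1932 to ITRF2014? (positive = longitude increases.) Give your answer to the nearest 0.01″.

Δλ = -0.84″

sin φ = 0.274342, cos φ = 0.961632, sin λ = 0.686551, cos λ = 0.727082.
East component: ΔE = −sin λ·ΔX + cos λ·ΔY = −(0.686551)(192) + (0.727082)(147) = -24.94 m.
1° of latitude spans πR/180 = 111177 m; at latitude φ, 1° of longitude spans that × cos φ = 106911.8 m, so Δλ = -24.94 / 106911.8 × 3600 = -0.840″.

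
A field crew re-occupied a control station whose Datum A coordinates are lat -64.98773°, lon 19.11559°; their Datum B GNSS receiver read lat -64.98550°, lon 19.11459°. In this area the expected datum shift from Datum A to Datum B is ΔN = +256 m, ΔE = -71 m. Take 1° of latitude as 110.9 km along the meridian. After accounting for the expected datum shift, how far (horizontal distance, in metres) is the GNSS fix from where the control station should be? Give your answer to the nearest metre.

26 m

Observed coordinate differences: Δφ = +0.00223°, Δλ = -0.00100°.
Converting to metres (1° lat = 110900 m, cos φ = 0.422812): observed ΔN = 247.3 m, observed ΔE = -46.9 m.
Subtracting the expected shift leaves a residual of 247.3 − (256) = -8.7 m north and -46.9 − (-71) = 24.1 m east.
Residual distance = √((-8.7)² + 24.1²) = 25.6 m.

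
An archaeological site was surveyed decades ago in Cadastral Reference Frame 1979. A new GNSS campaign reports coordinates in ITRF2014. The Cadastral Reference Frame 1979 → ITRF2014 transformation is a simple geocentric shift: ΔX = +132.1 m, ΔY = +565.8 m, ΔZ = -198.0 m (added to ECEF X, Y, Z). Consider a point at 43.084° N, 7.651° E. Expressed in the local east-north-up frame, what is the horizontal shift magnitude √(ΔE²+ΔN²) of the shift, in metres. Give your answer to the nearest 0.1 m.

613.6 m

The local east axis at (φ, λ) is (−sin λ, cos λ, 0), so ΔE = −sin(7.651°)·132.1 + cos(7.651°)·565.8 = 543.18 m.
The local north axis is (−sin φ cos λ, −sin φ sin λ, cos φ), giving ΔN = -89.430 − 51.456 − 144.610 = -285.50 m.
Horizontal magnitude = √(ΔE² + ΔN²) = √(543.18² + (-285.50)²) = 613.63 m.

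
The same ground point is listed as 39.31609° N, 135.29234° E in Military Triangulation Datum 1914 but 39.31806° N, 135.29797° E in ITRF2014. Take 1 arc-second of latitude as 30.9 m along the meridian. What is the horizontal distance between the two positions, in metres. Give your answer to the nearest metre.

Δφ = 39.31806° − 39.31609° = +0.00197°; Δλ = 135.29797° − 135.29234° = +0.00563°.
1° of latitude = 3600 × 30.90 = 111240 m.
ΔN = Δφ × 111240 = 219.1 m; ΔE = Δλ × 111240 × cos(39.31609°) = +0.00563 × 111240 × 0.773662 = 484.5 m.
Distance = √(ΔE² + ΔN²) = √(484.5² + 219.1²) = 531.8 m.

532 m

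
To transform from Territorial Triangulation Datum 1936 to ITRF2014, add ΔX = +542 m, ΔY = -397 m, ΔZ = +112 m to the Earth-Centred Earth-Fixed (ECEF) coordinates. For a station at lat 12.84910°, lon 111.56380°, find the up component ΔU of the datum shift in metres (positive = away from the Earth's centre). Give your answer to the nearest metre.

ΔU = -529 m

The local up (radial) axis is (cos φ cos λ, cos φ sin λ, sin φ), giving ΔU = -194.217 − 359.968 + 24.907 = -529.28 m.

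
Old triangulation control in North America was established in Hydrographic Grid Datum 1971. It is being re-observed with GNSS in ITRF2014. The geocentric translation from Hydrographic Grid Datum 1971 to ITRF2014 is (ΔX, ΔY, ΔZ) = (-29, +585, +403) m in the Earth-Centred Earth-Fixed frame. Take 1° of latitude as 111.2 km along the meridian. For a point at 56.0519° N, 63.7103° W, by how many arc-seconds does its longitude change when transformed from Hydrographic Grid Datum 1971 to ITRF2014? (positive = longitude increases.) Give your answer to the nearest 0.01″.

Δλ = 13.51″

sin φ = 0.829544, cos φ = 0.558442, sin λ = -0.896566, cos λ = 0.442910.
East component: ΔE = −sin λ·ΔX + cos λ·ΔY = −(-0.896566)(-29) + (0.442910)(585) = 233.10 m.
1° of latitude spans 111200 m; at latitude φ, 1° of longitude spans that × cos φ = 62098.7 m, so Δλ = 233.10 / 62098.7 × 3600 = 13.513″.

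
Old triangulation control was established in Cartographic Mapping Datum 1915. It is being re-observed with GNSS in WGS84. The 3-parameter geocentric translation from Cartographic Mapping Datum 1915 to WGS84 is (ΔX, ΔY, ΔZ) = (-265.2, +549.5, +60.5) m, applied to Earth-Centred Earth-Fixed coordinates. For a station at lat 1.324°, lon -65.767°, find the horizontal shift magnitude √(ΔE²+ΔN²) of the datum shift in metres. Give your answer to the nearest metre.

76 m

At φ = 1.324°, λ = -65.767°: sin φ = 0.023106, cos φ = 0.999733, sin λ = -0.911884, cos λ = 0.410448.
ΔE = −sin λ·ΔX + cos λ·ΔY = −(-0.911884)·(-265.2) + (0.410448)·(549.5) = -16.29 m.
ΔN = −sin φ cos λ·ΔX − sin φ sin λ·ΔY + cos φ·ΔZ = −(0.023106)(0.410448)(-265.2) − (0.023106)(-0.911884)(549.5) + (0.999733)(60.5) = 74.58 m.
Horizontal magnitude = √(ΔE² + ΔN²) = √((-16.29)² + 74.58²) = 76.34 m.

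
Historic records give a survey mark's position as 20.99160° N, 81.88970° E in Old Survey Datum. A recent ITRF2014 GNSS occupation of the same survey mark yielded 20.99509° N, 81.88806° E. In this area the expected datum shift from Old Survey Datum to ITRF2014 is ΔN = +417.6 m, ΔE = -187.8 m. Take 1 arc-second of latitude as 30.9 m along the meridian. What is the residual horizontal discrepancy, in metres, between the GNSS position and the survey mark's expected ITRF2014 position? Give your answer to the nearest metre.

34 m

Observed coordinate differences: Δφ = +0.00349°, Δλ = -0.00164°.
Converting to metres (1° lat = 111240 m, cos φ = 0.933633): observed ΔN = 388.2 m, observed ΔE = -170.3 m.
Subtracting the expected shift leaves a residual of 388.2 − (417.6) = -29.4 m north and -170.3 − (-187.8) = 17.5 m east.
Residual distance = √((-29.4)² + 17.5²) = 34.2 m.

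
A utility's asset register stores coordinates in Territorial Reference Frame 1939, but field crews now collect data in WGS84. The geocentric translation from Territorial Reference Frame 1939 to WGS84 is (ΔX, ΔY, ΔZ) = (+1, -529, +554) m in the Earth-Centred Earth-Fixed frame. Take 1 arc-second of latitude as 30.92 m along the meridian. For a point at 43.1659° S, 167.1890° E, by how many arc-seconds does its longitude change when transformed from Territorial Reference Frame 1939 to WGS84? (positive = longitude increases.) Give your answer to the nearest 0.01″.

Δλ = 22.86″

sin φ = -0.684113, cos φ = 0.729376, sin λ = 0.221736, cos λ = -0.975107.
East component: ΔE = −sin λ·ΔX + cos λ·ΔY = −(0.221736)(1) + (-0.975107)(-529) = 515.61 m.
1° of latitude spans 3600 × 30.92 = 111312 m; at latitude φ, 1° of longitude spans that × cos φ = 81188.3 m, so Δλ = 515.61 / 81188.3 × 3600 = 22.863″.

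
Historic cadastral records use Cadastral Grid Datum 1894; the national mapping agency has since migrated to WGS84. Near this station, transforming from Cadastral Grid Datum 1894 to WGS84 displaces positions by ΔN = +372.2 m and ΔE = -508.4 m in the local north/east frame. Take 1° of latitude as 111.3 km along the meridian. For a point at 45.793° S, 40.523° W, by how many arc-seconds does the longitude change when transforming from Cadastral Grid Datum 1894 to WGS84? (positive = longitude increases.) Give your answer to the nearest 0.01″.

Δλ = -23.58″

At latitude -45.793°, cos φ = 0.697253.
1° of longitude at this latitude = 111.3 × cos φ = 77.60 km, so Δλ = -508.4 / 77604.2 = -0.0065512° = -23.584″.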